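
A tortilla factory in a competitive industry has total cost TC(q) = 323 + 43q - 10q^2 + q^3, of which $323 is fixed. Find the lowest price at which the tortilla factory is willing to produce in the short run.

The shutdown price is the minimum of AVC. VC = 43q - 10q^2 + q^3, so AVC = 43 - 10q + q^2.
dAVC/dq = -10 + 2q = 0 gives q = 5. min AVC = 43 - 10·5 + 5^2 = 18.
For P < $18 the firm produces nothing.

$18 per unit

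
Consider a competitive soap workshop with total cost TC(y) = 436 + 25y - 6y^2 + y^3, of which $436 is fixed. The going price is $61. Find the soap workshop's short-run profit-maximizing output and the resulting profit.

AVC = 25 - 6y + y^2; min AVC = $16 at y = 3. Since P = $61 ≥ min AVC, the firm produces.
With MC = 25 - 12y + 3y^2, P = MC on the upward-sloping part at y* = 6.
TR = 61·6 = 366. TC = 436 + 150 = 586. Profit = 366 − 586 = -$220.
By producing, the firm covers all variable cost plus $216 of fixed cost; shutting down would lose the full $436.

Profit = -$220 at y = 6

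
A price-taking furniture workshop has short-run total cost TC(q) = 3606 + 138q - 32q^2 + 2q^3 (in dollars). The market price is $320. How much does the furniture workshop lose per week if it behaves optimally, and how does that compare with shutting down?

Profit = -$226 at q = 13

AVC = 138 - 32q + 2q^2; min AVC = $10 at q = 8. Since P = $320 ≥ min AVC, the firm produces.
With MC = 138 - 64q + 6q^2, P = MC on the upward-sloping part at q* = 13.
TR = 320·13 = 4160. TC = 3606 + 780 = 4386. Profit = 4160 − 4386 = -$226.
Shutting down would mean losing the fixed cost of $3606, so operating at a loss of $226 is better by $3380.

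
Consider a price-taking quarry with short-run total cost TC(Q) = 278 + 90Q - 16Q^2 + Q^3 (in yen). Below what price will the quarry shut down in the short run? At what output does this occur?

The firm shuts down when price falls below the minimum of average variable cost. AVC = VC/Q = 90 - 16Q + Q^2.
At the minimum of AVC, MC = AVC. MC = 90 - 32Q + 3Q^2; setting MC = AVC gives 2Q^2 - 16Q = 0, so Q = 8. min AVC = 26.
For P < ¥26 the firm produces nothing.

¥26 per unit, at Q = 8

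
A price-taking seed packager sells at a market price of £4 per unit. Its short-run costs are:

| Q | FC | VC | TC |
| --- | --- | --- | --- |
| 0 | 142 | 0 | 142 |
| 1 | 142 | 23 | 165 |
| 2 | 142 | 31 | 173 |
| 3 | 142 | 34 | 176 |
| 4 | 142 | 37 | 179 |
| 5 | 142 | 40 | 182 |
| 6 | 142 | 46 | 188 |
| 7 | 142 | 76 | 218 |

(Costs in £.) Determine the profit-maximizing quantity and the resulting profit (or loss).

Profit at each row (π = 4Q − TC): Q=0: -142; Q=1: -161; Q=2: -165; Q=3: -164; Q=4: -163; Q=5: -162; Q=6: -164; Q=7: -190.
Profit is highest at Q = 0. Equivalently, the lowest AVC in the table is 46/6 ≈ £7.67 at Q = 6, and P = £4 falls below it — price never covers variable cost, so the firm shuts down and loses only its fixed cost.

Q = 0 (shut down); profit = -£142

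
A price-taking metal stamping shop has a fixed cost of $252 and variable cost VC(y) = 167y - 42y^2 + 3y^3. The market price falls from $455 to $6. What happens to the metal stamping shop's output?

AVC = 167 - 42y + 3y^2, minimized at y = 7 where min AVC = $20. MC = 167 - 84y + 9y^2.
With P = $455 above the shutdown price, P = MC gives y = 12.
At P = $6 < min AVC = $20, price no longer covers variable cost at any output, so the firm shuts down: y = 0.

Output falls from 12 to 0 (the firm shuts down)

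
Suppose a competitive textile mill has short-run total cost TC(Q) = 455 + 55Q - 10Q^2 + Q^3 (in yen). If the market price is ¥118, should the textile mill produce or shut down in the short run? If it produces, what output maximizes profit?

Produce at Q = 9

Strip out fixed cost: VC = 55Q - 10Q^2 + Q^3. Then AVC = 55 - 10Q + Q^2 and MC = 55 - 20Q + 3Q^2.
AVC is minimized where dAVC/dQ = -10 + 2Q = 0, at Q = 5; min AVC = 55 - 10·5 + 5^2 = ¥30.
Since P = ¥118 ≥ min AVC = ¥30, price covers variable cost and the firm should produce.
Set P = MC: 118 = 55 - 20Q + 3Q^2 → -63 - 20Q + 3Q^2 = 0. The roots are Q = -7/3 and Q = 9; the profit-maximizing output is on the rising part of MC, so Q* = 9.
Check: AVC at Q = 9 is ¥46 ≤ P, so revenue covers variable cost.
Profit = P·Q − TC = 118·9 − 869 = ¥193.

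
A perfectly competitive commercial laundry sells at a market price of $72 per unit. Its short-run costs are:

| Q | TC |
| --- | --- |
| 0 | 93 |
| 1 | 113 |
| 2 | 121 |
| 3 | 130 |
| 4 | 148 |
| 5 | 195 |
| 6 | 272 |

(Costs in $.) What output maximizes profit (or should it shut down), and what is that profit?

Profit at each row (π = 72Q − TC): Q=0: -93; Q=1: -41; Q=2: 23; Q=3: 86; Q=4: 140; Q=5: 165; Q=6: 160.
Profit is maximized at Q = 5. AVC there is 102/5 = $20.40 ≤ P, so producing beats shutting down (which would give -$93).

Q = 5; profit = $165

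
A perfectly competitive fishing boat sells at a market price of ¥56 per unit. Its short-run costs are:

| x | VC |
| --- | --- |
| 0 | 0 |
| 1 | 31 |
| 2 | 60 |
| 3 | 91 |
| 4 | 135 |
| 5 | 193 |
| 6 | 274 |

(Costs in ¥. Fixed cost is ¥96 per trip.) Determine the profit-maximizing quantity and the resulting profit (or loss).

x = 4; profit = -¥7

Compute π = P·x − TC at each output: x=0: -96; x=1: -71; x=2: -44; x=3: -19; x=4: -7; x=5: -9; x=6: -34.
Profit is maximized at x = 4. AVC there is 135/4 = ¥33.75 ≤ P, so producing beats shutting down (which would give -¥96).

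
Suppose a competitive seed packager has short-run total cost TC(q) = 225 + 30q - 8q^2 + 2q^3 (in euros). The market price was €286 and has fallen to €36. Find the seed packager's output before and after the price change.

AVC = 30 - 8q + 2q^2, minimized at q = 2 where min AVC = €22. MC = 30 - 16q + 6q^2.
At P = €286 ≥ min AVC, set P = MC on the rising branch: q = 8.
At P = €36 ≥ min AVC, set P = MC: q = 3. The firm stays open but cuts output.

Output falls from 8 to 3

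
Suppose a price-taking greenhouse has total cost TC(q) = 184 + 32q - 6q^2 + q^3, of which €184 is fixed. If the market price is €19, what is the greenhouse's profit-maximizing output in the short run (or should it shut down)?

From TC, MC = TC'(q) = 32 - 12q + 3q^2 and AVC = VC/q = 32 - 6q + q^2.
AVC hits its minimum where MC = AVC, at q = 3, giving min AVC = 32 - 6·3 + 3^2 = €23.
Since P = €19 < min AVC = €23, price fails to cover variable cost at any output.
The firm minimizes its loss by shutting down and losing only its fixed cost of €184.

Shut down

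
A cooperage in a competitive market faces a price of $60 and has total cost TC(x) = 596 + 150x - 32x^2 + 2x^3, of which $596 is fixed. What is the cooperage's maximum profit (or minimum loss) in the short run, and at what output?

AVC = 150 - 32x + 2x^2 has its minimum $22 at x = 8; price $60 clears that bar, so the firm operates.
MC = 150 - 64x + 6x^2. Setting P = MC and taking the root on the rising branch gives x* = 9.
TR = 60·9 = 540. TC = 596 + 216 = 812. Profit = 540 − 812 = -$272.
By producing, the firm covers all variable cost plus $324 of fixed cost; shutting down would lose the full $596.

Profit = -$272 at x = 9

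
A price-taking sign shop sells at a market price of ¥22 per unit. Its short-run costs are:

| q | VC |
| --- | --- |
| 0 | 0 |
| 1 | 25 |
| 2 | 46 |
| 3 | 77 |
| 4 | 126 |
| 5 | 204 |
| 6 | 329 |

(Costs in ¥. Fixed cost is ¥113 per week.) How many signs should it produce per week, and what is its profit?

Profit at each row (π = 22q − TC): q=0: -113; q=1: -116; q=2: -115; q=3: -124; q=4: -151; q=5: -207; q=6: -310.
Profit is highest at q = 0. Equivalently, the lowest AVC in the table is 46/2 ≈ ¥23 at q = 2, and P = ¥22 falls below it — price never covers variable cost, so the firm shuts down and loses only its fixed cost.

q = 0 (shut down); profit = -¥113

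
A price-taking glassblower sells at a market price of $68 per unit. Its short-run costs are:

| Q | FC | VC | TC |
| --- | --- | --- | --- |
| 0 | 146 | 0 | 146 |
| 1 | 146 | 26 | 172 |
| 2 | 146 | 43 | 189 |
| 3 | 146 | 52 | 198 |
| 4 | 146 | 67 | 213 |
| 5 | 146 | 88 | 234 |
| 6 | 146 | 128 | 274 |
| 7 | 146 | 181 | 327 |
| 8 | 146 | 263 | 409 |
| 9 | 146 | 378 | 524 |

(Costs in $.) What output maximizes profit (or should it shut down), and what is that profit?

Tabulate TR − TC: Q=0: -146; Q=1: -104; Q=2: -53; Q=3: 6; Q=4: 59; Q=5: 106; Q=6: 134; Q=7: 149; Q=8: 135; Q=9: 88.
Profit is maximized at Q = 7. AVC there is 181/7 = $25.86 ≤ P, so producing beats shutting down (which would give -$146).

Q = 7; profit = $149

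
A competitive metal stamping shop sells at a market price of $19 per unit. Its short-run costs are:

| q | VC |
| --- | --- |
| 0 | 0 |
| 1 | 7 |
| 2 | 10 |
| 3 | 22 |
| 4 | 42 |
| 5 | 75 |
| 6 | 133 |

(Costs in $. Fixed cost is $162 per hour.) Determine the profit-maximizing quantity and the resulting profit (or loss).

Profit at each row (π = 19q − TC): q=0: -162; q=1: -150; q=2: -134; q=3: -127; q=4: -128; q=5: -142; q=6: -181.
Profit is maximized at q = 3. AVC there is 22/3 = $7.33 ≤ P, so producing beats shutting down (which would give -$162).

q = 3; profit = -$127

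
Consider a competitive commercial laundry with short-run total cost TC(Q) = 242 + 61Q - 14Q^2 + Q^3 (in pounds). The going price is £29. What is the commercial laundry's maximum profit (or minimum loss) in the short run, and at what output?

AVC = 61 - 14Q + Q^2 has its minimum £12 at Q = 7; price £29 clears that bar, so the firm operates.
MC = 61 - 28Q + 3Q^2. Setting P = MC and taking the root on the rising branch gives Q* = 8.
TR = 29·8 = 232. TC = 242 + 104 = 346. Profit = 232 − 346 = -£114.
That loss of £114 beats the £242 the firm would lose by shutting down; producing recovers £128 of fixed cost.

Profit = -£114 at Q = 8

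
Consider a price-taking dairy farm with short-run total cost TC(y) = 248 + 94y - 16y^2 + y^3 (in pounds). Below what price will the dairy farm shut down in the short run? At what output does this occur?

Short-run supply begins at min AVC. From VC = 94y - 16y^2 + y^3, AVC = 94 - 16y + y^2.
dAVC/dy = -16 + 2y = 0 gives y = 8. min AVC = 94 - 16·8 + 8^2 = 30.
For P < £30 the firm produces nothing.

£30 per unit, at y = 8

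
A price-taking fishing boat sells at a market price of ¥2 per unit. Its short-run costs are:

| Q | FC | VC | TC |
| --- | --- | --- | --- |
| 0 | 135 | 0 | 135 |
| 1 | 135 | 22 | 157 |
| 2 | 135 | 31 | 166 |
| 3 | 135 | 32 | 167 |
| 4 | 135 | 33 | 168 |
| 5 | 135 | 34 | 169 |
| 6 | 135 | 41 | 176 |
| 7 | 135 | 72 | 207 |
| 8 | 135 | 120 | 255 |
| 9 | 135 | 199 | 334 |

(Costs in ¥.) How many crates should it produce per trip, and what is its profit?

Profit at each row (π = 2Q − TC): Q=0: -135; Q=1: -155; Q=2: -162; Q=3: -161; Q=4: -160; Q=5: -159; Q=6: -164; Q=7: -193; Q=8: -239; Q=9: -316.
Profit is highest at Q = 0. Equivalently, the lowest AVC in the table is 34/5 ≈ ¥6.80 at Q = 5, and P = ¥2 falls below it — price never covers variable cost, so the firm shuts down and loses only its fixed cost.

Q = 0 (shut down); profit = -¥135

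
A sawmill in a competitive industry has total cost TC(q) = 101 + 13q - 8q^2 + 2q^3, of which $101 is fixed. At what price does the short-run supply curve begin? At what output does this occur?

The shutdown price is the minimum of AVC. VC = 13q - 8q^2 + 2q^3, so AVC = 13 - 8q + 2q^2.
dAVC/dq = -8 + 4q = 0 gives q = 2. min AVC = 13 - 8·2 + 2·2^2 = 5.
The firm shuts down for any P below $5.

$5 per unit, at q = 2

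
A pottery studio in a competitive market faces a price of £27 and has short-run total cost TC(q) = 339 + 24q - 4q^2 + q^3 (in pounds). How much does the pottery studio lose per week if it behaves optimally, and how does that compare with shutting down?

Profit = -£321 at q = 3

AVC = 24 - 4q + q^2 has its minimum £20 at q = 2; price £27 clears that bar, so the firm operates.
MC = 24 - 8q + 3q^2. Setting P = MC and taking the root on the rising branch gives q* = 3.
TR = 27·3 = 81. TC = 339 + 63 = 402. Profit = 81 − 402 = -£321.
Shutting down would mean losing the fixed cost of £339, so operating at a loss of £321 is better by £18.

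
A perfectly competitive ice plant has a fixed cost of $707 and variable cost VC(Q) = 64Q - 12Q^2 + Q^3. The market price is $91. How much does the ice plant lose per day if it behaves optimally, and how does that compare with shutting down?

Profit = -$221 at Q = 9

AVC = 64 - 12Q + Q^2; min AVC = $28 at Q = 6. Since P = $91 ≥ min AVC, the firm produces.
MC = 64 - 24Q + 3Q^2. Setting P = MC and taking the root on the rising branch gives Q* = 9.
TR = 91·9 = 819. TC = 707 + 333 = 1040. Profit = 819 − 1040 = -$221.
That loss of $221 beats the $707 the firm would lose by shutting down; producing recovers $486 of fixed cost.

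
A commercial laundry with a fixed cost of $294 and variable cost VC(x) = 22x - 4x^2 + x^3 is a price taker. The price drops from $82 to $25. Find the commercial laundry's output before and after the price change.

Output falls from 6 to 3

MC = 22 - 8x + 3x^2; the shutdown threshold is min AVC = $18 (at x = 2).
At P = $82 ≥ min AVC, set P = MC on the rising branch: x = 6.
At P = $25 ≥ min AVC, set P = MC: x = 3. The firm stays open but cuts output.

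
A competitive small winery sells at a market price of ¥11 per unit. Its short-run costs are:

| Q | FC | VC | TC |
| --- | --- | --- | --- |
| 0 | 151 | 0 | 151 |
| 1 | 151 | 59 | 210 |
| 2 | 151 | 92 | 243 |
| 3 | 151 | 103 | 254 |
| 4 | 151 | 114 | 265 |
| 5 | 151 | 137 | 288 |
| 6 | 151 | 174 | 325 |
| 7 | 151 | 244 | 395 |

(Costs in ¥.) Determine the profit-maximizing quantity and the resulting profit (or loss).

Tabulate TR − TC: Q=0: -151; Q=1: -199; Q=2: -221; Q=3: -221; Q=4: -221; Q=5: -233; Q=6: -259; Q=7: -318.
Profit is highest at Q = 0. Equivalently, the lowest AVC in the table is 137/5 ≈ ¥27.40 at Q = 5, and P = ¥11 falls below it — price never covers variable cost, so the firm shuts down and loses only its fixed cost.

Q = 0 (shut down); profit = -¥151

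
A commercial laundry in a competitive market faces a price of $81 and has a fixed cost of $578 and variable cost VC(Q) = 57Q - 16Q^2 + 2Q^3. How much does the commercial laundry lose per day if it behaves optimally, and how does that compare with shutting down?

AVC = 57 - 16Q + 2Q^2 has its minimum $25 at Q = 4; price $81 clears that bar, so the firm operates.
MC = 57 - 32Q + 6Q^2. Setting P = MC and taking the root on the rising branch gives Q* = 6.
TR = 81·6 = 486. TC = 578 + 198 = 776. Profit = 486 − 776 = -$290.
By producing, the firm covers all variable cost plus $288 of fixed cost; shutting down would lose the full $578.

Profit = -$290 at Q = 6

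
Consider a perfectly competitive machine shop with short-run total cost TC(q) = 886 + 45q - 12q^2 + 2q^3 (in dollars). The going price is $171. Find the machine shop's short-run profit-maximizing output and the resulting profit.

Profit = -$102 at q = 7

AVC = 45 - 12q + 2q^2 has its minimum $27 at q = 3; price $171 clears that bar, so the firm operates.
With MC = 45 - 24q + 6q^2, P = MC on the upward-sloping part at q* = 7.
TR = 171·7 = 1197. TC = 886 + 413 = 1299. Profit = 1197 − 1299 = -$102.
Shutting down would mean losing the fixed cost of $886, so operating at a loss of $102 is better by $784.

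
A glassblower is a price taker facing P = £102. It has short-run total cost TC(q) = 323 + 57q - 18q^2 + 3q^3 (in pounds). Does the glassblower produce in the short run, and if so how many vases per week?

Produce at q = 5

Variable cost is VC = 57q - 18q^2 + 3q^3, so AVC = VC/q = 57 - 18q + 3q^2 and MC = dTC/dq = 57 - 36q + 9q^2.
The AVC parabola has its vertex at q = 18/6 = 3, where AVC = 57 - 18·3 + 3·3^2 = £30.
Since P = £102 ≥ min AVC = £30, price covers variable cost and the firm should produce.
Solving P = MC: -45 - 36q + 9q^2 = 0 ⇒ q = -1 or 5. On the upward-sloping branch, q* = 5.
Check: AVC at q = 5 is £42 ≤ P, so revenue covers variable cost.
Profit = P·q − TC = 102·5 − 533 = -£23, a loss, but smaller than the £323 fixed cost the firm would lose by shutting down.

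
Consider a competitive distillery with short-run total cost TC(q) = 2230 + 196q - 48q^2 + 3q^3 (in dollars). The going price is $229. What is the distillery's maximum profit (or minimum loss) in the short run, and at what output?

Profit = -$52 at q = 11

AVC = 196 - 48q + 3q^2; min AVC = $4 at q = 8. Since P = $229 ≥ min AVC, the firm produces.
With MC = 196 - 96q + 9q^2, P = MC on the upward-sloping part at q* = 11.
TR = 229·11 = 2519. TC = 2230 + 341 = 2571. Profit = 2519 − 2571 = -$52.
That loss of $52 beats the $2230 the firm would lose by shutting down; producing recovers $2178 of fixed cost.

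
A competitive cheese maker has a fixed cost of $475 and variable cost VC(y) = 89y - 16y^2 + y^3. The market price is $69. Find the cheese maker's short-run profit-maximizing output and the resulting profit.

Profit = -$75 at y = 10

AVC = 89 - 16y + y^2 has its minimum $25 at y = 8; price $69 clears that bar, so the firm operates.
With MC = 89 - 32y + 3y^2, P = MC on the upward-sloping part at y* = 10.
TR = 69·10 = 690. TC = 475 + 290 = 765. Profit = 690 − 765 = -$75.
That loss of $75 beats the $475 the firm would lose by shutting down; producing recovers $400 of fixed cost.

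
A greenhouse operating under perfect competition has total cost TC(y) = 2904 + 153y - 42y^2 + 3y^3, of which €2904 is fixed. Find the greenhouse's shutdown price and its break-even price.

Shutdown price = min AVC. AVC = 153 - 42y + 3y^2, with vertex at y = 7 and minimum €6.
ATC = 2904/y + 153 - 42y + 3y^2. Setting dATC/dy = −2904/y^2 − 42 + 6y = 0 gives y = 11 (since 6·11^3 − 42·11^2 = 2904).
min ATC = 2904/11 + 153 − 42·11 + 3·11^2 = €318. That is the break-even price.
Between these two prices the firm operates at a loss; above €318 it earns a profit.

Shutdown price = €6; break-even price = €318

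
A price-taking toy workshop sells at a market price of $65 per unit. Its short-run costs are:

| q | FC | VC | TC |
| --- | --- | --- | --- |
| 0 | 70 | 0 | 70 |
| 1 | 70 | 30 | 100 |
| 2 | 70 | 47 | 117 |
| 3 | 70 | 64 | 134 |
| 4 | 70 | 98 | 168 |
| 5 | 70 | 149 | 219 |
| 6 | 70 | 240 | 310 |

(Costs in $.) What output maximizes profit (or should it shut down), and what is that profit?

q = 5; profit = $106

Profit at each row (π = 65q − TC): q=0: -70; q=1: -35; q=2: 13; q=3: 61; q=4: 92; q=5: 106; q=6: 80.
Profit is maximized at q = 5. AVC there is 149/5 = $29.80 ≤ P, so producing beats shutting down (which would give -$70).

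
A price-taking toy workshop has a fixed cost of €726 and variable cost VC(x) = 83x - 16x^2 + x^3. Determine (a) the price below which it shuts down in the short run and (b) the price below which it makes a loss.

Shutdown price = €19; break-even price = €94

AVC = 83 - 16x + x^2; minimized at x = 8, giving min AVC = €19. That is the shutdown price.
ATC = 726/x + 83 - 16x + x^2. Setting dATC/dx = −726/x^2 − 16 + 2x = 0 gives x = 11 (since 2·11^3 − 16·11^2 = 726).
min ATC = 726/11 + 83 − 16·11 + 11^2 = €94. That is the break-even price.
For €19 ≤ P < €94 the firm produces at a loss; below €19 it shuts down.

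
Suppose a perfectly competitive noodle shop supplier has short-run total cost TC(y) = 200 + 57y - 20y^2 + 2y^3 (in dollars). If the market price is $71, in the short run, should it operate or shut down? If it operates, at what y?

Produce at y = 7

Variable cost is VC = 57y - 20y^2 + 2y^3, so AVC = VC/y = 57 - 20y + 2y^2 and MC = dTC/dy = 57 - 40y + 6y^2.
The AVC parabola has its vertex at y = 20/4 = 5, where AVC = 57 - 20·5 + 2·5^2 = $7.
P = $71 exceeds min AVC = $7, so the firm stays open.
P = MC gives -14 - 40y + 6y^2 = 0, with roots -1/3 and 7. Take the larger (rising MC): y* = 7.
Check: AVC at y = 7 is $15 ≤ P, so revenue covers variable cost.
Profit = P·y − TC = 71·7 − 305 = $192.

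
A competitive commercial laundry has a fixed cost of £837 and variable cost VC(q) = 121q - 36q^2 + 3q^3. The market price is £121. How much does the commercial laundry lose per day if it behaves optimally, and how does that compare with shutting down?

AVC = 121 - 36q + 3q^2 has its minimum £13 at q = 6; price £121 clears that bar, so the firm operates.
With MC = 121 - 72q + 9q^2, P = MC on the upward-sloping part at q* = 8.
TR = 121·8 = 968. TC = 837 + 200 = 1037. Profit = 968 − 1037 = -£69.
That loss of £69 beats the £837 the firm would lose by shutting down; producing recovers £768 of fixed cost.

Profit = -£69 at q = 8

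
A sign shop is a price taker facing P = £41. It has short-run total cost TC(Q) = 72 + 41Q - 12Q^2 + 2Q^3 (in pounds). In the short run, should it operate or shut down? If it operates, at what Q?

From TC, MC = TC'(Q) = 41 - 24Q + 6Q^2 and AVC = VC/Q = 41 - 12Q + 2Q^2.
AVC is minimized where dAVC/dQ = -12 + 4Q = 0, at Q = 3; min AVC = 41 - 12·3 + 2·3^2 = £23.
Since P = £41 ≥ min AVC = £23, price covers variable cost and the firm should produce.
Solving P = MC: -24Q + 6Q^2 = 0 ⇒ Q = 0 or 4. On the upward-sloping branch, Q* = 4.
Check: AVC at Q = 4 is £25 ≤ P, so revenue covers variable cost.
Profit = P·Q − TC = 41·4 − 172 = -£8, a loss, but smaller than the £72 fixed cost the firm would lose by shutting down.

Produce at Q = 4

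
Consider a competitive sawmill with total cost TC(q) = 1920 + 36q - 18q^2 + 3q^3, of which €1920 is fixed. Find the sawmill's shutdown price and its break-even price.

Shutdown price = €9; break-even price = €324

Shutdown price = min AVC. AVC = 36 - 18q + 3q^2, with vertex at q = 3 and minimum €9.
ATC = 1920/q + 36 - 18q + 3q^2. Setting dATC/dq = −1920/q^2 − 18 + 6q = 0 gives q = 8 (since 6·8^3 − 18·8^2 = 1920).
min ATC = 1920/8 + 36 − 18·8 + 3·8^2 = €324. That is the break-even price.
Between these two prices the firm operates at a loss; above €324 it earns a profit.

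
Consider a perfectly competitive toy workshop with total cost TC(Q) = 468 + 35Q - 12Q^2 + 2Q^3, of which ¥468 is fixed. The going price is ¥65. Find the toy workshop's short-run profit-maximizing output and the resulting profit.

Profit = -¥268 at Q = 5

AVC = 35 - 12Q + 2Q^2; min AVC = ¥17 at Q = 3. Since P = ¥65 ≥ min AVC, the firm produces.
With MC = 35 - 24Q + 6Q^2, P = MC on the upward-sloping part at Q* = 5.
TR = 65·5 = 325. TC = 468 + 125 = 593. Profit = 325 − 593 = -¥268.
That loss of ¥268 beats the ¥468 the firm would lose by shutting down; producing recovers ¥200 of fixed cost.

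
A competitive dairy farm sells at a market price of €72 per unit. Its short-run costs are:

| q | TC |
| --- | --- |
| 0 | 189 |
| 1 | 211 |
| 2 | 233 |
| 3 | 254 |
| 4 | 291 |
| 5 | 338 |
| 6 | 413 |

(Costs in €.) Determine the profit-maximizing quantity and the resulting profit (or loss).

q = 5; profit = €22

Profit at each row (π = 72q − TC): q=0: -189; q=1: -139; q=2: -89; q=3: -38; q=4: -3; q=5: 22; q=6: 19.
Profit is maximized at q = 5. AVC there is 149/5 = €29.80 ≤ P, so producing beats shutting down (which would give -€189).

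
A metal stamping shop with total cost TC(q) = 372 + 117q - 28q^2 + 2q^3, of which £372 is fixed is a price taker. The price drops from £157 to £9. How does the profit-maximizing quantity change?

MC = 117 - 56q + 6q^2; the shutdown threshold is min AVC = £19 (at q = 7).
With P = £157 above the shutdown price, P = MC gives q = 10.
At P = £9 < min AVC = £19, price no longer covers variable cost at any output, so the firm shuts down: q = 0.

Output falls from 10 to 0 (the firm shuts down)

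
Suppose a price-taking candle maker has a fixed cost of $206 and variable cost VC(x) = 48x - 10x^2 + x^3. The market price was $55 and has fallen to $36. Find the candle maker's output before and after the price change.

Output falls from 7 to 6

AVC = 48 - 10x + x^2, minimized at x = 5 where min AVC = $23. MC = 48 - 20x + 3x^2.
At P = $55 ≥ min AVC, set P = MC on the rising branch: x = 7.
At P = $36 ≥ min AVC, set P = MC: x = 6. The firm stays open but cuts output.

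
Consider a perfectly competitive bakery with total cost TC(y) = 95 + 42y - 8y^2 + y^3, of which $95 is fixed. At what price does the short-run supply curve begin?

$26 per unit

Short-run supply begins at min AVC. From VC = 42y - 8y^2 + y^3, AVC = 42 - 8y + y^2.
At the minimum of AVC, MC = AVC. MC = 42 - 16y + 3y^2; setting MC = AVC gives 2y^2 - 8y = 0, so y = 4. min AVC = 26.
The firm shuts down for any P below $26.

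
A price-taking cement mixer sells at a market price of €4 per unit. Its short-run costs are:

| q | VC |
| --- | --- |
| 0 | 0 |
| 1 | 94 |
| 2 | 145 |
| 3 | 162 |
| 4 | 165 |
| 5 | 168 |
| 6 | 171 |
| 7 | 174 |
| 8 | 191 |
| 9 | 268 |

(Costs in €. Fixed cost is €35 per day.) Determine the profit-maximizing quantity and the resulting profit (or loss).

Profit at each row (π = 4q − TC): q=0: -35; q=1: -125; q=2: -172; q=3: -185; q=4: -184; q=5: -183; q=6: -182; q=7: -181; q=8: -194; q=9: -267.
Profit is highest at q = 0. Equivalently, the lowest AVC in the table is 191/8 ≈ €23.88 at q = 8, and P = €4 falls below it — price never covers variable cost, so the firm shuts down and loses only its fixed cost.

q = 0 (shut down); profit = -€35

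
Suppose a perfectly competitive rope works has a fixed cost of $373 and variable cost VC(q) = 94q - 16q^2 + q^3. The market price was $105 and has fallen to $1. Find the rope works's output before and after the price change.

Output falls from 11 to 0 (the firm shuts down)

MC = 94 - 32q + 3q^2; the shutdown threshold is min AVC = $30 (at q = 8).
With P = $105 above the shutdown price, P = MC gives q = 11.
At P = $1 < min AVC = $30, price no longer covers variable cost at any output, so the firm shuts down: q = 0.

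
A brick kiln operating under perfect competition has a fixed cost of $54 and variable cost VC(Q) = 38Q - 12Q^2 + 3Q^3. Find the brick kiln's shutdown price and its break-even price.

Shutdown price = $26; break-even price = $47

Shutdown price = min AVC. AVC = 38 - 12Q + 3Q^2, with vertex at Q = 2 and minimum $26.
ATC = 54/Q + 38 - 12Q + 3Q^2. Setting dATC/dQ = −54/Q^2 − 12 + 6Q = 0 gives Q = 3 (since 6·3^3 − 12·3^2 = 54).
min ATC = 54/3 + 38 − 12·3 + 3·3^2 = $47. That is the break-even price.
Between these two prices the firm operates at a loss; above $47 it earns a profit.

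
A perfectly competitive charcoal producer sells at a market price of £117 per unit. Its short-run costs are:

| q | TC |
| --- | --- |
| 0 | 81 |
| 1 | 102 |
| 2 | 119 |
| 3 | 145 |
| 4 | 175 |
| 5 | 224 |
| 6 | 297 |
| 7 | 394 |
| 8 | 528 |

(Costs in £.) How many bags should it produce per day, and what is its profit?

Profit at each row (π = 117q − TC): q=0: -81; q=1: 15; q=2: 115; q=3: 206; q=4: 293; q=5: 361; q=6: 405; q=7: 425; q=8: 408.
Profit is maximized at q = 7. AVC there is 313/7 = £44.71 ≤ P, so producing beats shutting down (which would give -£81).

q = 7; profit = £425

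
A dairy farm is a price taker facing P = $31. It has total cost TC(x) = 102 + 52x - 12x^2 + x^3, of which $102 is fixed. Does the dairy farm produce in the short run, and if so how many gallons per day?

Produce at x = 7

Strip out fixed cost: VC = 52x - 12x^2 + x^3. Then AVC = 52 - 12x + x^2 and MC = 52 - 24x + 3x^2.
AVC is minimized where dAVC/dx = -12 + 2x = 0, at x = 6; min AVC = 52 - 12·6 + 6^2 = $16.
P = $31 exceeds min AVC = $16, so the firm stays open.
Set P = MC: 31 = 52 - 24x + 3x^2 → 21 - 24x + 3x^2 = 0. The roots are x = 1 and x = 7; the profit-maximizing output is on the rising part of MC, so x* = 7.
Check: AVC at x = 7 is $17 ≤ P, so revenue covers variable cost.
Profit = P·x − TC = 31·7 − 221 = -$4, a loss, but smaller than the $102 fixed cost the firm would lose by shutting down.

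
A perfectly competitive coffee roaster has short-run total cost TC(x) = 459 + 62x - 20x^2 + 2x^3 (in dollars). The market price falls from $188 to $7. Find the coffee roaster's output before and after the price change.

AVC = 62 - 20x + 2x^2, minimized at x = 5 where min AVC = $12. MC = 62 - 40x + 6x^2.
At P = $188 ≥ min AVC, set P = MC on the rising branch: x = 9.
At P = $7 < min AVC = $12, price no longer covers variable cost at any output, so the firm shuts down: x = 0.

Output falls from 9 to 0 (the firm shuts down)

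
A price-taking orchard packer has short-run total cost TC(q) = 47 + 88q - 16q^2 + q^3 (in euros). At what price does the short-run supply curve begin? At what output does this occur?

Short-run supply begins at min AVC. From VC = 88q - 16q^2 + q^3, AVC = 88 - 16q + q^2.
At the minimum of AVC, MC = AVC. MC = 88 - 32q + 3q^2; setting MC = AVC gives 2q^2 - 16q = 0, so q = 8. min AVC = 24.
The firm shuts down for any P below €24.

€24 per unit, at q = 8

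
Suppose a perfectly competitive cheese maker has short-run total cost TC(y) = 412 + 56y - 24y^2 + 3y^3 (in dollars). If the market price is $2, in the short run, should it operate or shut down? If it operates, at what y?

Variable cost is VC = 56y - 24y^2 + 3y^3, so AVC = VC/y = 56 - 24y + 3y^2 and MC = dTC/dy = 56 - 48y + 9y^2.
The AVC parabola has its vertex at y = 24/6 = 4, where AVC = 56 - 24·4 + 3·4^2 = $8.
With P < min AVC ($2 < $8), every unit sold adds to the loss.
The firm minimizes its loss by shutting down and losing only its fixed cost of $412.

Shut down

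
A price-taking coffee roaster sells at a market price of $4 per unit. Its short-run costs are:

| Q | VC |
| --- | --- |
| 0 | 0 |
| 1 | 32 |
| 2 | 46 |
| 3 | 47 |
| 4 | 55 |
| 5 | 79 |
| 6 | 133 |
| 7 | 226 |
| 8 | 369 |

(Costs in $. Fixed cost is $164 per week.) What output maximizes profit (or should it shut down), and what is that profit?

Q = 0 (shut down); profit = -$164

Profit at each row (π = 4Q − TC): Q=0: -164; Q=1: -192; Q=2: -202; Q=3: -199; Q=4: -203; Q=5: -223; Q=6: -273; Q=7: -362; Q=8: -501.
Profit is highest at Q = 0. Equivalently, the lowest AVC in the table is 55/4 ≈ $13.75 at Q = 4, and P = $4 falls below it — price never covers variable cost, so the firm shuts down and loses only its fixed cost.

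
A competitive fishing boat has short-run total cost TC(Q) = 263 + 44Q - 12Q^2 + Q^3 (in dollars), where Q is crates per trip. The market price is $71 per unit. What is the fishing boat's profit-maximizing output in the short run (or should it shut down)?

Produce at Q = 9

Strip out fixed cost: VC = 44Q - 12Q^2 + Q^3. Then AVC = 44 - 12Q + Q^2 and MC = 44 - 24Q + 3Q^2.
AVC hits its minimum where MC = AVC, at Q = 6, giving min AVC = 44 - 12·6 + 6^2 = $8.
Because $71 ≥ $8, revenue can cover variable cost; the firm operates.
Solving P = MC: -27 - 24Q + 3Q^2 = 0 ⇒ Q = -1 or 9. On the upward-sloping branch, Q* = 9.
Check: AVC at Q = 9 is $17 ≤ P, so revenue covers variable cost.
Profit = P·Q − TC = 71·9 − 416 = $223.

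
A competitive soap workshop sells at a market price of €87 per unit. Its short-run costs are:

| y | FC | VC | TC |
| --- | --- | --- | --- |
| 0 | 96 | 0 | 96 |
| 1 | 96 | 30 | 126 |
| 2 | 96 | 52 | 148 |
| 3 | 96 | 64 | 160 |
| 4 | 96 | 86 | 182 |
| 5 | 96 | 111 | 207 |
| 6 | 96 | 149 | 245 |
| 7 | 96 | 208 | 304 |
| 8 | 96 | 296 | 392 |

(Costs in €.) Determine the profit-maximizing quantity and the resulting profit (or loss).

Tabulate TR − TC: y=0: -96; y=1: -39; y=2: 26; y=3: 101; y=4: 166; y=5: 228; y=6: 277; y=7: 305; y=8: 304.
Profit is maximized at y = 7. AVC there is 208/7 = €29.71 ≤ P, so producing beats shutting down (which would give -€96).

y = 7; profit = €305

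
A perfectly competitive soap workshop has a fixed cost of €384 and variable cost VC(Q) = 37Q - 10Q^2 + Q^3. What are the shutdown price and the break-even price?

Shutdown price = €12; break-even price = €69

Shutdown price = min AVC. AVC = 37 - 10Q + Q^2, with vertex at Q = 5 and minimum €12.
ATC = 384/Q + 37 - 10Q + Q^2. Setting dATC/dQ = −384/Q^2 − 10 + 2Q = 0 gives Q = 8 (since 2·8^3 − 10·8^2 = 384).
min ATC = 384/8 + 37 − 10·8 + 8^2 = €69. That is the break-even price.
For €12 ≤ P < €69 the firm produces at a loss; below €12 it shuts down.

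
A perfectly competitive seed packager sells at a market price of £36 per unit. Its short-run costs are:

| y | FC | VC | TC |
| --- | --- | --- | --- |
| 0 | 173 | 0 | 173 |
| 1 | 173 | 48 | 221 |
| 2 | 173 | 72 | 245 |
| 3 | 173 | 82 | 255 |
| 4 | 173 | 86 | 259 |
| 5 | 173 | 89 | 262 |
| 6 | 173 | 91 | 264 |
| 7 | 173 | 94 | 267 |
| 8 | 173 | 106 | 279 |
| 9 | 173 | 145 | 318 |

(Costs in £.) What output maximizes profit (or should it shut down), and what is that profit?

y = 8; profit = £9

Compute π = P·y − TC at each output: y=0: -173; y=1: -185; y=2: -173; y=3: -147; y=4: -115; y=5: -82; y=6: -48; y=7: -15; y=8: 9; y=9: 6.
Profit is maximized at y = 8. AVC there is 106/8 = £13.25 ≤ P, so producing beats shutting down (which would give -£173).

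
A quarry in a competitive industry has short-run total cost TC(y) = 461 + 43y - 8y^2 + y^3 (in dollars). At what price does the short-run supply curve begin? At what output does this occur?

The firm shuts down when price falls below the minimum of average variable cost. AVC = VC/y = 43 - 8y + y^2.
At the minimum of AVC, MC = AVC. MC = 43 - 16y + 3y^2; setting MC = AVC gives 2y^2 - 8y = 0, so y = 4. min AVC = 27.
The firm shuts down for any P below $27.

$27 per unit, at y = 4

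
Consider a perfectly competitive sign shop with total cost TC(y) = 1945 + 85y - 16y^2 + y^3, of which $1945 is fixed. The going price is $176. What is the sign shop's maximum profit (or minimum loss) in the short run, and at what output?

AVC = 85 - 16y + y^2 has its minimum $21 at y = 8; price $176 clears that bar, so the firm operates.
With MC = 85 - 32y + 3y^2, P = MC on the upward-sloping part at y* = 13.
TR = 176·13 = 2288. TC = 1945 + 598 = 2543. Profit = 2288 − 2543 = -$255.
Shutting down would mean losing the fixed cost of $1945, so operating at a loss of $255 is better by $1690.

Profit = -$255 at y = 13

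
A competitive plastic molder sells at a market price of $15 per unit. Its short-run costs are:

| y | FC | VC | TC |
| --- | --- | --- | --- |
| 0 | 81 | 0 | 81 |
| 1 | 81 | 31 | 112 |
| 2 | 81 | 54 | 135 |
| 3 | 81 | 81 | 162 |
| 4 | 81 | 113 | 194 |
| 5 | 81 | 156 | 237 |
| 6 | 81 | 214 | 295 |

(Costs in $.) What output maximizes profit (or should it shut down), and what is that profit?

Compute π = P·y − TC at each output: y=0: -81; y=1: -97; y=2: -105; y=3: -117; y=4: -134; y=5: -162; y=6: -205.
Profit is highest at y = 0. Equivalently, the lowest AVC in the table is 54/2 ≈ $27 at y = 2, and P = $15 falls below it — price never covers variable cost, so the firm shuts down and loses only its fixed cost.

y = 0 (shut down); profit = -$81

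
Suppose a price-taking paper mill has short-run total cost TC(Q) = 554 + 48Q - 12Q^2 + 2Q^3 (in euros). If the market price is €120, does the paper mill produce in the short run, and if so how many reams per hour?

From TC, MC = TC'(Q) = 48 - 24Q + 6Q^2 and AVC = VC/Q = 48 - 12Q + 2Q^2.
The AVC parabola has its vertex at Q = 12/4 = 3, where AVC = 48 - 12·3 + 2·3^2 = €30.
Because €120 ≥ €30, revenue can cover variable cost; the firm operates.
Solving P = MC: -72 - 24Q + 6Q^2 = 0 ⇒ Q = -2 or 6. On the upward-sloping branch, Q* = 6.
Check: AVC at Q = 6 is €48 ≤ P, so revenue covers variable cost.
Profit = P·Q − TC = 120·6 − 842 = -€122, a loss, but smaller than the €554 fixed cost the firm would lose by shutting down.

Produce at Q = 6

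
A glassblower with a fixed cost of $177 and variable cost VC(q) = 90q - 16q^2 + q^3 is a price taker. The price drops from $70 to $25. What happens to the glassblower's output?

AVC = 90 - 16q + q^2, minimized at q = 8 where min AVC = $26. MC = 90 - 32q + 3q^2.
At P = $70 ≥ min AVC, set P = MC on the rising branch: q = 10.
At P = $25 < min AVC = $26, price no longer covers variable cost at any output, so the firm shuts down: q = 0.

Output falls from 10 to 0 (the firm shuts down)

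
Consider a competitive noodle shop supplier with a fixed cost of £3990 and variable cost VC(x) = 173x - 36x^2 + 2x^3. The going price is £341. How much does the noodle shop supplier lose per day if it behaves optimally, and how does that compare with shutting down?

Profit = -£70 at x = 14

AVC = 173 - 36x + 2x^2; min AVC = £11 at x = 9. Since P = £341 ≥ min AVC, the firm produces.
MC = 173 - 72x + 6x^2. Setting P = MC and taking the root on the rising branch gives x* = 14.
TR = 341·14 = 4774. TC = 3990 + 854 = 4844. Profit = 4774 − 4844 = -£70.
Shutting down would mean losing the fixed cost of £3990, so operating at a loss of £70 is better by £3920.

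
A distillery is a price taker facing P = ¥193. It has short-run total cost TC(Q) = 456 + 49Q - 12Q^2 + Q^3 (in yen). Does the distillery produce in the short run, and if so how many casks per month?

Produce at Q = 12

Strip out fixed cost: VC = 49Q - 12Q^2 + Q^3. Then AVC = 49 - 12Q + Q^2 and MC = 49 - 24Q + 3Q^2.
AVC hits its minimum where MC = AVC, at Q = 6, giving min AVC = 49 - 12·6 + 6^2 = ¥13.
Because ¥193 ≥ ¥13, revenue can cover variable cost; the firm operates.
Set P = MC: 193 = 49 - 24Q + 3Q^2 → -144 - 24Q + 3Q^2 = 0. The roots are Q = -4 and Q = 12; the profit-maximizing output is on the rising part of MC, so Q* = 12.
Check: AVC at Q = 12 is ¥49 ≤ P, so revenue covers variable cost.
Profit = P·Q − TC = 193·12 − 1044 = ¥1272.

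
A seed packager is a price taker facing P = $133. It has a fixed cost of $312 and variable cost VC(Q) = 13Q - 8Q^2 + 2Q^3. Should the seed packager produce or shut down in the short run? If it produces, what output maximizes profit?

From TC, MC = TC'(Q) = 13 - 16Q + 6Q^2 and AVC = VC/Q = 13 - 8Q + 2Q^2.
AVC hits its minimum where MC = AVC, at Q = 2, giving min AVC = 13 - 8·2 + 2·2^2 = $5.
Because $133 ≥ $5, revenue can cover variable cost; the firm operates.
Set P = MC: 133 = 13 - 16Q + 6Q^2 → -120 - 16Q + 6Q^2 = 0. The roots are Q = -10/3 and Q = 6; the profit-maximizing output is on the rising part of MC, so Q* = 6.
Check: AVC at Q = 6 is $37 ≤ P, so revenue covers variable cost.
Profit = P·Q − TC = 133·6 − 534 = $264.

Produce at Q = 6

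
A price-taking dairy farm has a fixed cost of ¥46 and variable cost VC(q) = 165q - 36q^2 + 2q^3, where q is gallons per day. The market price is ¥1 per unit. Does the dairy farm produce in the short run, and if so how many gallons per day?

From TC, MC = TC'(q) = 165 - 72q + 6q^2 and AVC = VC/q = 165 - 36q + 2q^2.
AVC is minimized where dAVC/dq = -36 + 4q = 0, at q = 9; min AVC = 165 - 36·9 + 2·9^2 = ¥3.
P = ¥1 lies below min AVC = ¥3; no output level covers variable cost.
Shutting down limits the loss to fixed cost, ¥46.

Shut down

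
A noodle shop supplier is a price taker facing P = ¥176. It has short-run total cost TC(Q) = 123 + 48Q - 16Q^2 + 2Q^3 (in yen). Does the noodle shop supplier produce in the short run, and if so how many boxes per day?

Strip out fixed cost: VC = 48Q - 16Q^2 + 2Q^3. Then AVC = 48 - 16Q + 2Q^2 and MC = 48 - 32Q + 6Q^2.
The AVC parabola has its vertex at Q = 16/4 = 4, where AVC = 48 - 16·4 + 2·4^2 = ¥16.
Since P = ¥176 ≥ min AVC = ¥16, price covers variable cost and the firm should produce.
Set P = MC: 176 = 48 - 32Q + 6Q^2 → -128 - 32Q + 6Q^2 = 0. The roots are Q = -8/3 and Q = 8; the profit-maximizing output is on the rising part of MC, so Q* = 8.
Check: AVC at Q = 8 is ¥48 ≤ P, so revenue covers variable cost.
Profit = P·Q − TC = 176·8 − 507 = ¥901.

Produce at Q = 8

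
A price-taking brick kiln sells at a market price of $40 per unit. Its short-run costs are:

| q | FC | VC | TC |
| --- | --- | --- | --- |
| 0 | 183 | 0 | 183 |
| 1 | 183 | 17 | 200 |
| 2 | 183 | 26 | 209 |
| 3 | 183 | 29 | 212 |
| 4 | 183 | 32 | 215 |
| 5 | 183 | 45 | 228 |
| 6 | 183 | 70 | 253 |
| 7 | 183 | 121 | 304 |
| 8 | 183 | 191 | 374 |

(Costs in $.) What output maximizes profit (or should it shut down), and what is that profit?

Compute π = P·q − TC at each output: q=0: -183; q=1: -160; q=2: -129; q=3: -92; q=4: -55; q=5: -28; q=6: -13; q=7: -24; q=8: -54.
Profit is maximized at q = 6. AVC there is 70/6 = $11.67 ≤ P, so producing beats shutting down (which would give -$183).

q = 6; profit = -$13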